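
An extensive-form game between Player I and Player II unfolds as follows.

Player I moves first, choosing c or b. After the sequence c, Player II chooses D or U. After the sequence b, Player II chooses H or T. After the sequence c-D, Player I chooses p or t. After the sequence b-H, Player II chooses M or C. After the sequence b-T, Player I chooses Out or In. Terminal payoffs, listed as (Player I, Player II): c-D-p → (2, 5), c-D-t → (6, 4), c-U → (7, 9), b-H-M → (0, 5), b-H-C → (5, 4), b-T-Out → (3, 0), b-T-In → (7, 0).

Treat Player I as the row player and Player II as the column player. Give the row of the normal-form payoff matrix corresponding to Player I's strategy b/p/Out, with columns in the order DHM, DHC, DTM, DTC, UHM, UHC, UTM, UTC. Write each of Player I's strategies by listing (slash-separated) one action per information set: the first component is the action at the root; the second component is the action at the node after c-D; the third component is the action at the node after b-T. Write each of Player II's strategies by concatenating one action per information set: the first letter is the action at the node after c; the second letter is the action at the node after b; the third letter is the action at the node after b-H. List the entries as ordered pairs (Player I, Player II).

vs DHM: Player I plays b → Player II plays H at [b] → Player II plays M at [b-H] → (0, 5)
vs DHC: Player I plays b → Player II plays H at [b] → Player II plays C at [b-H] → (5, 4)
vs DTM: Player I plays b → Player II plays T at [b] → Player I plays Out at [b-T] → (3, 0)
vs DTC: Player I plays b → Player II plays T at [b] → Player I plays Out at [b-T] → (3, 0)
vs UHM: Player I plays b → Player II plays H at [b] → Player II plays M at [b-H] → (0, 5)
vs UHC: Player I plays b → Player II plays H at [b] → Player II plays C at [b-H] → (5, 4)
vs UTM: Player I plays b → Player II plays T at [b] → Player I plays Out at [b-T] → (3, 0)
vs UTC: Player I plays b → Player II plays T at [b] → Player I plays Out at [b-T] → (3, 0)

(0,5) (5,4) (3,0) (3,0) (0,5) (5,4) (3,0) (3,0)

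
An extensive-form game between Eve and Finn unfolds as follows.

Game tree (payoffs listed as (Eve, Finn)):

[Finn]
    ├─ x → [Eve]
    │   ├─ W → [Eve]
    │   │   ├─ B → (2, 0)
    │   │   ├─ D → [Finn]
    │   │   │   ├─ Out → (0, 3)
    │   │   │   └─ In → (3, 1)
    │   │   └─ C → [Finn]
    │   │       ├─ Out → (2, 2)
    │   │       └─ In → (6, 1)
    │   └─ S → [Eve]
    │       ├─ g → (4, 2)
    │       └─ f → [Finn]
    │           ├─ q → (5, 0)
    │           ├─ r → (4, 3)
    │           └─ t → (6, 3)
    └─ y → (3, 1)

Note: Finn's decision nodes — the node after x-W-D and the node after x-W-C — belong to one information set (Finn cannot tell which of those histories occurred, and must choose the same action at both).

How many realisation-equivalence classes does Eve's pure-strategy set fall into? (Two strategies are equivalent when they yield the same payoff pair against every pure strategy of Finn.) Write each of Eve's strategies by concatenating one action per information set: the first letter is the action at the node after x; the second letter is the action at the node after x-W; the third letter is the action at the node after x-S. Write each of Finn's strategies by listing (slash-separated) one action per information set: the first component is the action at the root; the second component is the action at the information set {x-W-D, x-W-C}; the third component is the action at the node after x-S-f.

5

Eve has 12 pure strategies: WBg, WBf, WDg, WDf, WCg, WCf, SBg, SBf, SDg, SDf, SCg, SCf. Columns: x/Out/q, x/Out/r, x/Out/t, x/In/q, x/In/r, x/In/t, y/Out/q, y/Out/r, y/Out/t, y/In/q, y/In/r, y/In/t.
{WBg, WBf} → row (2,0) (2,0) (2,0) (2,0) (2,0) (2,0) (3,1) (3,1) (3,1) (3,1) (3,1) (3,1)
{WDg, WDf} → row (0,3) (0,3) (0,3) (3,1) (3,1) (3,1) (3,1) (3,1) (3,1) (3,1) (3,1) (3,1)
{WCg, WCf} → row (2,2) (2,2) (2,2) (6,1) (6,1) (6,1) (3,1) (3,1) (3,1) (3,1) (3,1) (3,1)
{SBg, SDg, SCg} → row (4,2) (4,2) (4,2) (4,2) (4,2) (4,2) (3,1) (3,1) (3,1) (3,1) (3,1) (3,1)
{SBf, SDf, SCf} → row (5,0) (4,3) (6,3) (5,0) (4,3) (6,3) (3,1) (3,1) (3,1) (3,1) (3,1) (3,1)
That's 5 distinct rows out of 12 strategies.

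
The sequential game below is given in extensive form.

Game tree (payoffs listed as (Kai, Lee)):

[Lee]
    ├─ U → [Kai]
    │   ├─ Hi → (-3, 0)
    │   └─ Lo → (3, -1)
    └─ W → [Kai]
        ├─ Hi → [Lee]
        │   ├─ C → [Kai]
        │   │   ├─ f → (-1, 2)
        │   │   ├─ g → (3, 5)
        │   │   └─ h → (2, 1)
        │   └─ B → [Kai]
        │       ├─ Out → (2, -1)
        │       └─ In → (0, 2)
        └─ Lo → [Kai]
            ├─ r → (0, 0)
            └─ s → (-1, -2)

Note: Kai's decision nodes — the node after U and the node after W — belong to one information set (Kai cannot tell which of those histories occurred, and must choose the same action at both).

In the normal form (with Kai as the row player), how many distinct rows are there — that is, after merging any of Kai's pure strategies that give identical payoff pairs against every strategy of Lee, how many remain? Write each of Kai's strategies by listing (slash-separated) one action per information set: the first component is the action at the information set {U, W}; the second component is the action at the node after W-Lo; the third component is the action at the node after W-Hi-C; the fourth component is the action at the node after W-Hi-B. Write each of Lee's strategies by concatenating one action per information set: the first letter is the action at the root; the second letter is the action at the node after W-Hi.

Kai has 24 pure strategies: Hi/r/f/Out, Hi/r/f/In, Hi/r/g/Out, Hi/r/g/In, Hi/r/h/Out, Hi/r/h/In, Hi/s/f/Out, Hi/s/f/In, Hi/s/g/Out, Hi/s/g/In, Hi/s/h/Out, Hi/s/h/In, Lo/r/f/Out, Lo/r/f/In, Lo/r/g/Out, Lo/r/g/In, Lo/r/h/Out, Lo/r/h/In, Lo/s/f/Out, Lo/s/f/In, Lo/s/g/Out, Lo/s/g/In, Lo/s/h/Out, Lo/s/h/In. Columns: UC, UB, WC, WB.
{Hi/r/f/Out, Hi/s/f/Out} → row (-3,0) (-3,0) (-1,2) (2,-1)
{Hi/r/f/In, Hi/s/f/In} → row (-3,0) (-3,0) (-1,2) (0,2)
{Hi/r/g/Out, Hi/s/g/Out} → row (-3,0) (-3,0) (3,5) (2,-1)
{Hi/r/g/In, Hi/s/g/In} → row (-3,0) (-3,0) (3,5) (0,2)
{Hi/r/h/Out, Hi/s/h/Out} → row (-3,0) (-3,0) (2,1) (2,-1)
{Hi/r/h/In, Hi/s/h/In} → row (-3,0) (-3,0) (2,1) (0,2)
{Lo/r/f/Out, Lo/r/f/In, Lo/r/g/Out, Lo/r/g/In, Lo/r/h/Out, Lo/r/h/In} → row (3,-1) (3,-1) (0,0) (0,0)
{Lo/s/f/Out, Lo/s/f/In, Lo/s/g/Out, Lo/s/g/In, Lo/s/h/Out, Lo/s/h/In} → row (3,-1) (3,-1) (-1,-2) (-1,-2)
That's 8 distinct rows out of 24 strategies.

8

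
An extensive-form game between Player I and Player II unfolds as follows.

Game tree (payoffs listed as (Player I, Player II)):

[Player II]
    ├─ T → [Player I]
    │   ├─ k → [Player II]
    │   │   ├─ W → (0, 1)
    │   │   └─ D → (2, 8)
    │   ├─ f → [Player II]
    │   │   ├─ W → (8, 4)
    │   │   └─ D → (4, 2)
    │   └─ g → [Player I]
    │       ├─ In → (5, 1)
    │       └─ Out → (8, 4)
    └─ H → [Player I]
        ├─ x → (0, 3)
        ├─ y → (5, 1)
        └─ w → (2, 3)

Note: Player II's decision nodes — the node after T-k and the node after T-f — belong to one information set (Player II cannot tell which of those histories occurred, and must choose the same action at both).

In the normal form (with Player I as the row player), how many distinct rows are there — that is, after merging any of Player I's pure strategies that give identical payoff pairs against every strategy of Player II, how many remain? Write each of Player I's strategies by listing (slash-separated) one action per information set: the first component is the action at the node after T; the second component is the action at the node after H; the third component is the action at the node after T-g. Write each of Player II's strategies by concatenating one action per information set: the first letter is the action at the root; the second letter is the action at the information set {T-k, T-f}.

12

Player I has 18 pure strategies: k/x/In, k/x/Out, k/y/In, k/y/Out, k/w/In, k/w/Out, f/x/In, f/x/Out, f/y/In, f/y/Out, f/w/In, f/w/Out, g/x/In, g/x/Out, g/y/In, g/y/Out, g/w/In, g/w/Out. Columns: TW, TD, HW, HD.
{k/x/In, k/x/Out} → row (0,1) (2,8) (0,3) (0,3)
{k/y/In, k/y/Out} → row (0,1) (2,8) (5,1) (5,1)
{k/w/In, k/w/Out} → row (0,1) (2,8) (2,3) (2,3)
{f/x/In, f/x/Out} → row (8,4) (4,2) (0,3) (0,3)
{f/y/In, f/y/Out} → row (8,4) (4,2) (5,1) (5,1)
{f/w/In, f/w/Out} → row (8,4) (4,2) (2,3) (2,3)
{g/x/In} → row (5,1) (5,1) (0,3) (0,3)
{g/x/Out} → row (8,4) (8,4) (0,3) (0,3)
{g/y/In} → row (5,1) (5,1) (5,1) (5,1)
{g/y/Out} → row (8,4) (8,4) (5,1) (5,1)
{g/w/In} → row (5,1) (5,1) (2,3) (2,3)
{g/w/Out} → row (8,4) (8,4) (2,3) (2,3)
That's 12 distinct rows out of 18 strategies.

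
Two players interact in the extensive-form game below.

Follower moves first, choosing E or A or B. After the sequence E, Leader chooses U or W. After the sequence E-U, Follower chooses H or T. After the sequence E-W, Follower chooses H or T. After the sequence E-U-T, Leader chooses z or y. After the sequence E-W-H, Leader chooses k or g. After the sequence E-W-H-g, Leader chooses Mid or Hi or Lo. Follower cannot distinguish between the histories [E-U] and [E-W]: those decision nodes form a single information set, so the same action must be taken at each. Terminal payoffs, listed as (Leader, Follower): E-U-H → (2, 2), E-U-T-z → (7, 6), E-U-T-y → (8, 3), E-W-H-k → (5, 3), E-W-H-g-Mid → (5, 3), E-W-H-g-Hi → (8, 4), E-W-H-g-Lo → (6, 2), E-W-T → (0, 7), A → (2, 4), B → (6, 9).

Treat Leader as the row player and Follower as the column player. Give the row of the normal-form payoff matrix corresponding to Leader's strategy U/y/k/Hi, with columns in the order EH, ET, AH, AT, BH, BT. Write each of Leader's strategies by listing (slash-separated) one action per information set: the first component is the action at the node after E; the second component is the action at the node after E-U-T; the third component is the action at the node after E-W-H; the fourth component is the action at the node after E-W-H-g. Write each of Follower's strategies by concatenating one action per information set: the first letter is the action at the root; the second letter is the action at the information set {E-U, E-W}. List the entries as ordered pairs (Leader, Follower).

(2,2) (8,3) (2,4) (2,4) (6,9) (6,9)

vs EH: Follower plays E → Leader plays U at [E] → Follower plays H at [E-U] → (2, 2)
vs ET: Follower plays E → Leader plays U at [E] → Follower plays T at [E-U] → Leader plays y at [E-U-T] → (8, 3)
vs AH: Follower plays A → (2, 4)
vs AT: Follower plays A → (2, 4)
vs BH: Follower plays B → (6, 9)
vs BT: Follower plays B → (6, 9)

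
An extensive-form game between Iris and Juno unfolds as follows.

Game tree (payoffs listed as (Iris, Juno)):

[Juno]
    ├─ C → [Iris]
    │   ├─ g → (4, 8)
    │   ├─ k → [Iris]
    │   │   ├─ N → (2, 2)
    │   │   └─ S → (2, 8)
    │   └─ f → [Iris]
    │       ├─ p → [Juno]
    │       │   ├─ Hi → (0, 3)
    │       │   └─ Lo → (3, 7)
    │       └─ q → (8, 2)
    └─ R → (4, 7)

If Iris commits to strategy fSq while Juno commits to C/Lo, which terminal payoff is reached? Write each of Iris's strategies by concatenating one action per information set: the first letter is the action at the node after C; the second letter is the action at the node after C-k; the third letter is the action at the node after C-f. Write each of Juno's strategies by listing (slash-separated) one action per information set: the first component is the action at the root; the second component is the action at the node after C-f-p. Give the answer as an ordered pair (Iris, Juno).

(8, 2)

Trace the play path from the root:
  Juno plays C
  Iris plays f at [C]
  Iris plays q at [C-f]
→ terminal payoff (8, 2).
(Iris's choice at the node after C-k is never reached on this path, so it doesn't affect the outcome.)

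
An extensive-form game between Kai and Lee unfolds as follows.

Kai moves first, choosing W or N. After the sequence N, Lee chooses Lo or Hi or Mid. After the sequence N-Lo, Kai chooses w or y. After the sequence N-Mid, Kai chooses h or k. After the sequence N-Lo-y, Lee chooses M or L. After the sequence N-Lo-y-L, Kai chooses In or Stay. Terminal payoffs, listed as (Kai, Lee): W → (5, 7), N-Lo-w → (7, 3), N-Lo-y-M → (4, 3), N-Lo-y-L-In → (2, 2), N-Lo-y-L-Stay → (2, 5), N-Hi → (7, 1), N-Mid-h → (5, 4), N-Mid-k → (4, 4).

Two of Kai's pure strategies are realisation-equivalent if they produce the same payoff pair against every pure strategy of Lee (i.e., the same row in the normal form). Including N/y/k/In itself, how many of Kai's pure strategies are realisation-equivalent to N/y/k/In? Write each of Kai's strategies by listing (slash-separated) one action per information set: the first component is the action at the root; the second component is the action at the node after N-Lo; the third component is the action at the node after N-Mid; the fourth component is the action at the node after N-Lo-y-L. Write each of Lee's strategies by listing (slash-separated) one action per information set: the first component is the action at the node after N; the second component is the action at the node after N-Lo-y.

1

Row for N/y/k/In (columns Lo/M, Lo/L, Hi/M, Hi/L, Mid/M, Mid/L): (4,3) (2,2) (7,1) (7,1) (4,4) (4,4).
Every one of Kai's information sets is on the play path for some reply by Lee when Kai follows N/y/k/In.
Changing the action at any of them therefore changes at least one column, so only N/y/k/In itself gives this row.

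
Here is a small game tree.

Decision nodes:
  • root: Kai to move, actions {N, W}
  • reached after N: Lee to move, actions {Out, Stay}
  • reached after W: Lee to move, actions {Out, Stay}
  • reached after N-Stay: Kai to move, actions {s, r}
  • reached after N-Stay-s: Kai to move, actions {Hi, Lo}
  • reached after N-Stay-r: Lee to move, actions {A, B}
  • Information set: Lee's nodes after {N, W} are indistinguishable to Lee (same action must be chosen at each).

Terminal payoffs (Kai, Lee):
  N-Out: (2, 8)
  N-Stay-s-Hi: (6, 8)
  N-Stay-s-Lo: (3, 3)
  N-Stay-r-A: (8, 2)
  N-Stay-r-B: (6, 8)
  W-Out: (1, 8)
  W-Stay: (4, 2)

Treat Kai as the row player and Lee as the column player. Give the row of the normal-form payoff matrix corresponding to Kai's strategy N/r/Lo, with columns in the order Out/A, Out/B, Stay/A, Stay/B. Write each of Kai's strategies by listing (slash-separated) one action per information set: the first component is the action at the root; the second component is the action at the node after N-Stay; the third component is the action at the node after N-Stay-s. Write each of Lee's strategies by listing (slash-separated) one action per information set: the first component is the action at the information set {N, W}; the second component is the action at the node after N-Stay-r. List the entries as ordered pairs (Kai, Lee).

vs Out/A: Kai plays N → Lee plays Out at [N] → (2, 8)
vs Out/B: Kai plays N → Lee plays Out at [N] → (2, 8)
vs Stay/A: Kai plays N → Lee plays Stay at [N] → Kai plays r at [N-Stay] → Lee plays A at [N-Stay-r] → (8, 2)
vs Stay/B: Kai plays N → Lee plays Stay at [N] → Kai plays r at [N-Stay] → Lee plays B at [N-Stay-r] → (6, 8)

(2,8) (2,8) (8,2) (6,8)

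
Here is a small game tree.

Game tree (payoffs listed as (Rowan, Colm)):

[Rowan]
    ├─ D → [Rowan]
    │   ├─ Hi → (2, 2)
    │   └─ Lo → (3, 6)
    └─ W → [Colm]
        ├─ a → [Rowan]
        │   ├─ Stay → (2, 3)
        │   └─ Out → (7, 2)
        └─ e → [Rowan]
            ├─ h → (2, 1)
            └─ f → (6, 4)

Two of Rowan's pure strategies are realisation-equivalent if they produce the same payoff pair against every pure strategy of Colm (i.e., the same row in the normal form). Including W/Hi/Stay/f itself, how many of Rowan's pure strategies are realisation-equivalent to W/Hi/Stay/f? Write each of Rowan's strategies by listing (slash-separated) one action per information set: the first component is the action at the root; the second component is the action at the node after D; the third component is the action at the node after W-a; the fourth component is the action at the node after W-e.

Row for W/Hi/Stay/f (columns a, e): (2,3) (6,4).
Under W/Hi/Stay/f, Rowan's choice at the node after D can never be reached regardless of what Colm does, so varying those choices leaves every outcome unchanged.
Holding the reachable choices fixed and varying the unreachable one freely already gives 2 equivalent strategies.
No other strategy reproduces this row, so those 2 are the full class: W/Hi/Stay/f, W/Lo/Stay/f.

2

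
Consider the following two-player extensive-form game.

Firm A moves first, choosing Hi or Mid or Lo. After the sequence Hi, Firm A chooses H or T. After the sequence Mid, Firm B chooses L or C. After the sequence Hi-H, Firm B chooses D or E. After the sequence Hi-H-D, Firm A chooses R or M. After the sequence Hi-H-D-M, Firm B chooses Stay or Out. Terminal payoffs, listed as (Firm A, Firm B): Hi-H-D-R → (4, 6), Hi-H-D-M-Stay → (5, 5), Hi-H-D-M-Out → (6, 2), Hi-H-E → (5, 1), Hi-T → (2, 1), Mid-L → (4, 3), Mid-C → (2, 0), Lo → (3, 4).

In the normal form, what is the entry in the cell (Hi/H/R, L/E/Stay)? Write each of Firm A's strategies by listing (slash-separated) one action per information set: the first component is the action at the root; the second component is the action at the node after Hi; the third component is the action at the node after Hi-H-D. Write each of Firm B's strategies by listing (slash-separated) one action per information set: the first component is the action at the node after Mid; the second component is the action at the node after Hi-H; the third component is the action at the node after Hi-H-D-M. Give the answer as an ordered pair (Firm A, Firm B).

(5, 1)

Trace the play path from the root:
  Firm A plays Hi
  Firm A plays H at [Hi]
  Firm B plays E at [Hi-H]
→ terminal payoff (5, 1).
(Firm A's choice at the node after Hi-H-D is never reached on this path, so it doesn't affect the outcome.)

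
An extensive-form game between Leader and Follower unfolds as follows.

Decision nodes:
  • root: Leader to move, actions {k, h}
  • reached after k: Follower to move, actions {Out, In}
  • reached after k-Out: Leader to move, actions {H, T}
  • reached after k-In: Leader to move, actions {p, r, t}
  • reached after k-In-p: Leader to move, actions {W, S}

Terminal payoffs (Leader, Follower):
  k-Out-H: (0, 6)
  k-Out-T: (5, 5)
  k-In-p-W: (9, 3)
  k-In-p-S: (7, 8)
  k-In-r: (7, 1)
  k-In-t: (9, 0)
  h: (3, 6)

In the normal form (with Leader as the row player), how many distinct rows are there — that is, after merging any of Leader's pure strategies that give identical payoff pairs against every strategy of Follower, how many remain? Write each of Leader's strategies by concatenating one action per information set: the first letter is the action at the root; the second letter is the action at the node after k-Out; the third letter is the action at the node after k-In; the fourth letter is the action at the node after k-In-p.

Leader has 24 pure strategies: kHpW, kHpS, kHrW, kHrS, kHtW, kHtS, kTpW, kTpS, kTrW, kTrS, kTtW, kTtS, hHpW, hHpS, hHrW, hHrS, hHtW, hHtS, hTpW, hTpS, hTrW, hTrS, hTtW, hTtS. Columns: Out, In.
{kHpW} → row (0,6) (9,3)
{kHpS} → row (0,6) (7,8)
{kHrW, kHrS} → row (0,6) (7,1)
{kHtW, kHtS} → row (0,6) (9,0)
{kTpW} → row (5,5) (9,3)
{kTpS} → row (5,5) (7,8)
{kTrW, kTrS} → row (5,5) (7,1)
{kTtW, kTtS} → row (5,5) (9,0)
{hHpW, hHpS, hHrW, hHrS, hHtW, hHtS, hTpW, hTpS, hTrW, hTrS, hTtW, hTtS} → row (3,6) (3,6)
That's 9 distinct rows out of 24 strategies.

9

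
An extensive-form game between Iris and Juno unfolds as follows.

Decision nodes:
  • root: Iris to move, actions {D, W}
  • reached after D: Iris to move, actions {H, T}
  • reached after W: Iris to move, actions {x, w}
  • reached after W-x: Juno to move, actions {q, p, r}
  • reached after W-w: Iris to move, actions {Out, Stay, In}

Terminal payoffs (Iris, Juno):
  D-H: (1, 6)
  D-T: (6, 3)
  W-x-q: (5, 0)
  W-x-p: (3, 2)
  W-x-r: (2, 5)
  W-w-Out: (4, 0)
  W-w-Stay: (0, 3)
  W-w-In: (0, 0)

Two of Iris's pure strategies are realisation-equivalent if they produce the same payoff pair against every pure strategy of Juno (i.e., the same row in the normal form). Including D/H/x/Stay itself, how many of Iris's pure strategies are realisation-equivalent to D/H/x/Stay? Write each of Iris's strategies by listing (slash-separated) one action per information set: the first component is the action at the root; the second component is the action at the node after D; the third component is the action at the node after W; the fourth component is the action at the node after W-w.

6

Row for D/H/x/Stay (columns q, p, r): (1,6) (1,6) (1,6).
Under D/H/x/Stay, Iris's choice at the node after W and at the node after W-w can never be reached regardless of what Juno does, so varying those choices leaves every outcome unchanged.
Holding the reachable choices fixed and varying the unreachable ones freely already gives 2 × 3 = 6 equivalent strategies.
No other strategy reproduces this row, so those 6 are the full class: D/H/x/Out, D/H/x/Stay, D/H/x/In, D/H/w/Out, D/H/w/Stay, D/H/w/In.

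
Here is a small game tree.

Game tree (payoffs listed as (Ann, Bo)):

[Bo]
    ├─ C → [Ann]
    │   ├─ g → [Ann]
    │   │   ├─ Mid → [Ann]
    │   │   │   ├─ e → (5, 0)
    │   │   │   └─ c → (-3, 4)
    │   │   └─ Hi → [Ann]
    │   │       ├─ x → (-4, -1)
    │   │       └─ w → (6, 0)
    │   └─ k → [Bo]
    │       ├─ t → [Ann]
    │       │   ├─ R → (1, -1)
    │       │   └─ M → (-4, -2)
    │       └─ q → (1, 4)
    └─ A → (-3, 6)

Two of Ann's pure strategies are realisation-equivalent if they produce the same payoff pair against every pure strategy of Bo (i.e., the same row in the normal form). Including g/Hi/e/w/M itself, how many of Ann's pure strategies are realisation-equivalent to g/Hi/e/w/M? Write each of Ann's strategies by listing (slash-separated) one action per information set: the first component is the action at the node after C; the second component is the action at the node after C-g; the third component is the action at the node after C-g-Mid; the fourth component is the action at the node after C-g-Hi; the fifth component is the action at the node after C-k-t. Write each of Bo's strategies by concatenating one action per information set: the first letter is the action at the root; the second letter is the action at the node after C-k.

Row for g/Hi/e/w/M (columns Ct, Cq, At, Aq): (6,0) (6,0) (-3,6) (-3,6).
Under g/Hi/e/w/M, Ann's choice at the node after C-g-Mid and at the node after C-k-t can never be reached regardless of what Bo does, so varying those choices leaves every outcome unchanged.
Holding the reachable choices fixed and varying the unreachable ones freely already gives 2 × 2 = 4 equivalent strategies.
No other strategy reproduces this row, so those 4 are the full class: g/Hi/e/w/R, g/Hi/e/w/M, g/Hi/c/w/R, g/Hi/c/w/M.

4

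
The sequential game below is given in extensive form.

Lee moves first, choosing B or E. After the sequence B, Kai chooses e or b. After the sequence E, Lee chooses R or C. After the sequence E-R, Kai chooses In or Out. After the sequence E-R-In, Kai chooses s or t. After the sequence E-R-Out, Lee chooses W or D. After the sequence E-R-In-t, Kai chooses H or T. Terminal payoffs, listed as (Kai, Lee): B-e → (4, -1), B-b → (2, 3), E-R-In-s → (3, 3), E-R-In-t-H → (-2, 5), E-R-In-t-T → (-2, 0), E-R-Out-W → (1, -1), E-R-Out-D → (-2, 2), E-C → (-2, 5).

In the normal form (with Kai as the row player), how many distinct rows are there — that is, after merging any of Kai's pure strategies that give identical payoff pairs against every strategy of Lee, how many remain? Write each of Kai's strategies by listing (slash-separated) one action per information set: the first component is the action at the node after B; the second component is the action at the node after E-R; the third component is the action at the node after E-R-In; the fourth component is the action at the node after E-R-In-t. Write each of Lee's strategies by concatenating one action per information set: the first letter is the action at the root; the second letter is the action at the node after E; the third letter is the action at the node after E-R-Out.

Kai has 16 pure strategies: e/In/s/H, e/In/s/T, e/In/t/H, e/In/t/T, e/Out/s/H, e/Out/s/T, e/Out/t/H, e/Out/t/T, b/In/s/H, b/In/s/T, b/In/t/H, b/In/t/T, b/Out/s/H, b/Out/s/T, b/Out/t/H, b/Out/t/T. Columns: BRW, BRD, BCW, BCD, ERW, ERD, ECW, ECD.
{e/In/s/H, e/In/s/T} → row (4,-1) (4,-1) (4,-1) (4,-1) (3,3) (3,3) (-2,5) (-2,5)
{e/In/t/H} → row (4,-1) (4,-1) (4,-1) (4,-1) (-2,5) (-2,5) (-2,5) (-2,5)
{e/In/t/T} → row (4,-1) (4,-1) (4,-1) (4,-1) (-2,0) (-2,0) (-2,5) (-2,5)
{e/Out/s/H, e/Out/s/T, e/Out/t/H, e/Out/t/T} → row (4,-1) (4,-1) (4,-1) (4,-1) (1,-1) (-2,2) (-2,5) (-2,5)
{b/In/s/H, b/In/s/T} → row (2,3) (2,3) (2,3) (2,3) (3,3) (3,3) (-2,5) (-2,5)
{b/In/t/H} → row (2,3) (2,3) (2,3) (2,3) (-2,5) (-2,5) (-2,5) (-2,5)
{b/In/t/T} → row (2,3) (2,3) (2,3) (2,3) (-2,0) (-2,0) (-2,5) (-2,5)
{b/Out/s/H, b/Out/s/T, b/Out/t/H, b/Out/t/T} → row (2,3) (2,3) (2,3) (2,3) (1,-1) (-2,2) (-2,5) (-2,5)
That's 8 distinct rows out of 16 strategies.

8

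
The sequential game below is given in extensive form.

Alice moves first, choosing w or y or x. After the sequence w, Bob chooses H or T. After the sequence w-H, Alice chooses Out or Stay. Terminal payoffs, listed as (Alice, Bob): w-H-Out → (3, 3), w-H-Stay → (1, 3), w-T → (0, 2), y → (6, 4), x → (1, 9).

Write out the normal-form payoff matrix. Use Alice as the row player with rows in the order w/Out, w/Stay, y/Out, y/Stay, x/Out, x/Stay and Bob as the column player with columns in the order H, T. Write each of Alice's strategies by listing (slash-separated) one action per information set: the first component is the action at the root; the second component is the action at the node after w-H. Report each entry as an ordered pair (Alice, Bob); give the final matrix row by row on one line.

              H        T
 w/Out    (3,3)    (0,2)
w/Stay    (1,3)    (0,2)
 y/Out    (6,4)    (6,4)
y/Stay    (6,4)    (6,4)
 x/Out    (1,9)    (1,9)
x/Stay    (1,9)    (1,9)

w/Out: (3,3) (0,2) | w/Stay: (1,3) (0,2) | y/Out: (6,4) (6,4) | y/Stay: (6,4) (6,4) | x/Out: (1,9) (1,9) | x/Stay: (1,9) (1,9)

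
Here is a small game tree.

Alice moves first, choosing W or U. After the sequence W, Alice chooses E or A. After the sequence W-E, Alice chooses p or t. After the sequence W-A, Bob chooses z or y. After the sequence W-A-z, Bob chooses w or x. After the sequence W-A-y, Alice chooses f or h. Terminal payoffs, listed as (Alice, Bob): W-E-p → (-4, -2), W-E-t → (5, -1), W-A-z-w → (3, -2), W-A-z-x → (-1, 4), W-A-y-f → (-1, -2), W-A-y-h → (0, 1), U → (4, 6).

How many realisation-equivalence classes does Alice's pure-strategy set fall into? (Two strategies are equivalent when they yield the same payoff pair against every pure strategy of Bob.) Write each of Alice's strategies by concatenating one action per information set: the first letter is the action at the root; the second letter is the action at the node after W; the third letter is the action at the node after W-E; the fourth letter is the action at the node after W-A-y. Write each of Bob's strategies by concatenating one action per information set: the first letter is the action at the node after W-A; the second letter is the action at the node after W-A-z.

5

Alice has 16 pure strategies: WEpf, WEph, WEtf, WEth, WApf, WAph, WAtf, WAth, UEpf, UEph, UEtf, UEth, UApf, UAph, UAtf, UAth. Columns: zw, zx, yw, yx.
{WEpf, WEph} → row (-4,-2) (-4,-2) (-4,-2) (-4,-2)
{WEtf, WEth} → row (5,-1) (5,-1) (5,-1) (5,-1)
{WApf, WAtf} → row (3,-2) (-1,4) (-1,-2) (-1,-2)
{WAph, WAth} → row (3,-2) (-1,4) (0,1) (0,1)
{UEpf, UEph, UEtf, UEth, UApf, UAph, UAtf, UAth} → row (4,6) (4,6) (4,6) (4,6)
That's 5 distinct rows out of 16 strategies.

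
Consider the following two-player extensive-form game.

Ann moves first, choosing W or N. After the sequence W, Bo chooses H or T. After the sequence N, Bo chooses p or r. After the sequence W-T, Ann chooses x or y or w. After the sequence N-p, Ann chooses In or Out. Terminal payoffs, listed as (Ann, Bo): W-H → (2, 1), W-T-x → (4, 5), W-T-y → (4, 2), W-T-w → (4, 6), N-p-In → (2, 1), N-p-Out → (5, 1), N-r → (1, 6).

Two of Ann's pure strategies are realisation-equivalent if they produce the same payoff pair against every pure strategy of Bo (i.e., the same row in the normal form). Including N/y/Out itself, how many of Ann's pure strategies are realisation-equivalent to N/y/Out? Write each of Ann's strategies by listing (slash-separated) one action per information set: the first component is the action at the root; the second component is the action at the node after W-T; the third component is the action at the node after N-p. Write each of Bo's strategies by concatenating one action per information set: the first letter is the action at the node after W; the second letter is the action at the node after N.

3

Row for N/y/Out (columns Hp, Hr, Tp, Tr): (5,1) (1,6) (5,1) (1,6).
Under N/y/Out, Ann's choice at the node after W-T can never be reached regardless of what Bo does, so varying those choices leaves every outcome unchanged.
Holding the reachable choices fixed and varying the unreachable one freely already gives 3 equivalent strategies.
No other strategy reproduces this row, so those 3 are the full class: N/x/Out, N/y/Out, N/w/Out.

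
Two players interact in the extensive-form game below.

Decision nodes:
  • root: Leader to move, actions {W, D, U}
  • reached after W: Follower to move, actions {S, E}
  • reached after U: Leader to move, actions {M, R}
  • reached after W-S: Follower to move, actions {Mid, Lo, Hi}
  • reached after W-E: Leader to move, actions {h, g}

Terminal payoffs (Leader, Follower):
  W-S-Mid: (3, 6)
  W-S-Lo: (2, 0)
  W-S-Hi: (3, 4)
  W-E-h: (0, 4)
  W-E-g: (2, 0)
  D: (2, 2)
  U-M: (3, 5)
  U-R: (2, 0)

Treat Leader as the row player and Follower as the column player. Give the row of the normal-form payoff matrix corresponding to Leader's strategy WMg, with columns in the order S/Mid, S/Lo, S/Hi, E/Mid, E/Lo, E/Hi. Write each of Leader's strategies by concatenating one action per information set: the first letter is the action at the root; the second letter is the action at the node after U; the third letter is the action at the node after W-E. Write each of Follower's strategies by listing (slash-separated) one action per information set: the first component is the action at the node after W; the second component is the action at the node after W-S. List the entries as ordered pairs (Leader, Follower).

(3,6) (2,0) (3,4) (2,0) (2,0) (2,0)

vs S/Mid: Leader plays W → Follower plays S at [W] → Follower plays Mid at [W-S] → (3, 6)
vs S/Lo: Leader plays W → Follower plays S at [W] → Follower plays Lo at [W-S] → (2, 0)
vs S/Hi: Leader plays W → Follower plays S at [W] → Follower plays Hi at [W-S] → (3, 4)
vs E/Mid: Leader plays W → Follower plays E at [W] → Leader plays g at [W-E] → (2, 0)
vs E/Lo: Leader plays W → Follower plays E at [W] → Leader plays g at [W-E] → (2, 0)
vs E/Hi: Leader plays W → Follower plays E at [W] → Leader plays g at [W-E] → (2, 0)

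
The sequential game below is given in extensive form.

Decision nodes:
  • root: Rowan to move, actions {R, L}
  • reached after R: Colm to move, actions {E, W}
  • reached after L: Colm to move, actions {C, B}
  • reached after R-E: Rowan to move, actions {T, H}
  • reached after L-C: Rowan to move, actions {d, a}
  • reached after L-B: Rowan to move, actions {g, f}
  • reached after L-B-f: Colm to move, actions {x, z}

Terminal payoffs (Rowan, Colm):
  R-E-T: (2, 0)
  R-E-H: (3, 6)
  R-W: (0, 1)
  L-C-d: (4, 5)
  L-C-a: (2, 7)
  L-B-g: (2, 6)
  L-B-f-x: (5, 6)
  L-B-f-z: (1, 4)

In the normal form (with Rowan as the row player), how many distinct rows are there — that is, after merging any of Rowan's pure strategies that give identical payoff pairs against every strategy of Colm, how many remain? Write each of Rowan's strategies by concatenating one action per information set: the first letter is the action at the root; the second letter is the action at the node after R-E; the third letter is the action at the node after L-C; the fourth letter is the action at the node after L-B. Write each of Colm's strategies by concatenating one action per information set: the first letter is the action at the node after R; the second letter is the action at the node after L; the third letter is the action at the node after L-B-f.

Rowan has 16 pure strategies: RTdg, RTdf, RTag, RTaf, RHdg, RHdf, RHag, RHaf, LTdg, LTdf, LTag, LTaf, LHdg, LHdf, LHag, LHaf. Columns: ECx, ECz, EBx, EBz, WCx, WCz, WBx, WBz.
{RTdg, RTdf, RTag, RTaf} → row (2,0) (2,0) (2,0) (2,0) (0,1) (0,1) (0,1) (0,1)
{RHdg, RHdf, RHag, RHaf} → row (3,6) (3,6) (3,6) (3,6) (0,1) (0,1) (0,1) (0,1)
{LTdg, LHdg} → row (4,5) (4,5) (2,6) (2,6) (4,5) (4,5) (2,6) (2,6)
{LTdf, LHdf} → row (4,5) (4,5) (5,6) (1,4) (4,5) (4,5) (5,6) (1,4)
{LTag, LHag} → row (2,7) (2,7) (2,6) (2,6) (2,7) (2,7) (2,6) (2,6)
{LTaf, LHaf} → row (2,7) (2,7) (5,6) (1,4) (2,7) (2,7) (5,6) (1,4)
That's 6 distinct rows out of 16 strategies.

6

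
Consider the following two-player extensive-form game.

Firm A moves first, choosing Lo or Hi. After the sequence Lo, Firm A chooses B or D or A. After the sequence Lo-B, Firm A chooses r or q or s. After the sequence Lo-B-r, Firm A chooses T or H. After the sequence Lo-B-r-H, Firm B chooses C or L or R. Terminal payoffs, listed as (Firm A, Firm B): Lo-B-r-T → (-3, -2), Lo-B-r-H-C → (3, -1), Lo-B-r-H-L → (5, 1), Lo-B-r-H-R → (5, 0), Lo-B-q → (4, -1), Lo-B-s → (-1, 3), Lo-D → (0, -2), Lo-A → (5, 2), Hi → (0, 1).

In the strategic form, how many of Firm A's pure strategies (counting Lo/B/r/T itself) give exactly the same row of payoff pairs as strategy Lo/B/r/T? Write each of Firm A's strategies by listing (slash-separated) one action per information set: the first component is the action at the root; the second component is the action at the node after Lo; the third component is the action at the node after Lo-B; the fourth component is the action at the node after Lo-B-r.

1

Row for Lo/B/r/T (columns C, L, R): (-3,-2) (-3,-2) (-3,-2).
Every one of Firm A's information sets is on the play path for some reply by Firm B when Firm A follows Lo/B/r/T.
Changing the action at any of them therefore changes at least one column, so only Lo/B/r/T itself gives this row.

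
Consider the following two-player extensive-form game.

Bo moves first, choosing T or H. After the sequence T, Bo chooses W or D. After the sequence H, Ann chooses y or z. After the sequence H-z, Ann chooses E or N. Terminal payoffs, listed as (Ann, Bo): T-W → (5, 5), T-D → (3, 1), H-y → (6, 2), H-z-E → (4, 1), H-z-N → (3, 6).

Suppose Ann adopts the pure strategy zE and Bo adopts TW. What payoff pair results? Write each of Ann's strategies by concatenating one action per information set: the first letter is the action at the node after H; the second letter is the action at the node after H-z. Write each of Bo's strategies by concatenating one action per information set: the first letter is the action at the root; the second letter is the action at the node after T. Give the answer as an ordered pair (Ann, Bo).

Trace the play path from the root:
  Bo plays T
  Bo plays W at [T]
→ terminal payoff (5, 5).
(Ann's choice at the node after H is never reached on this path, so it doesn't affect the outcome.)

(5, 5)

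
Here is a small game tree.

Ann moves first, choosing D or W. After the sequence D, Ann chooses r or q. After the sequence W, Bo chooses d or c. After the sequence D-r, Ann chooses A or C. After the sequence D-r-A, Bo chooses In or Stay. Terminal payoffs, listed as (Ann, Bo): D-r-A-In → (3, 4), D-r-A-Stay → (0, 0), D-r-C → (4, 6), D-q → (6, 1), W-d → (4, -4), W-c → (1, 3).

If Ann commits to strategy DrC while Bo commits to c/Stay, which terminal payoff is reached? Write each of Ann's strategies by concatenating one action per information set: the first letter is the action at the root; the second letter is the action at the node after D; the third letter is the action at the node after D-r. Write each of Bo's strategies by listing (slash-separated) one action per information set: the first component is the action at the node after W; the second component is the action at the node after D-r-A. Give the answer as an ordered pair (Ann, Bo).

Trace the play path from the root:
  Ann plays D
  Ann plays r at [D]
  Ann plays C at [D-r]
→ terminal payoff (4, 6).
(Bo's choice at the node after W is never reached on this path, so it doesn't affect the outcome.)

(4, 6)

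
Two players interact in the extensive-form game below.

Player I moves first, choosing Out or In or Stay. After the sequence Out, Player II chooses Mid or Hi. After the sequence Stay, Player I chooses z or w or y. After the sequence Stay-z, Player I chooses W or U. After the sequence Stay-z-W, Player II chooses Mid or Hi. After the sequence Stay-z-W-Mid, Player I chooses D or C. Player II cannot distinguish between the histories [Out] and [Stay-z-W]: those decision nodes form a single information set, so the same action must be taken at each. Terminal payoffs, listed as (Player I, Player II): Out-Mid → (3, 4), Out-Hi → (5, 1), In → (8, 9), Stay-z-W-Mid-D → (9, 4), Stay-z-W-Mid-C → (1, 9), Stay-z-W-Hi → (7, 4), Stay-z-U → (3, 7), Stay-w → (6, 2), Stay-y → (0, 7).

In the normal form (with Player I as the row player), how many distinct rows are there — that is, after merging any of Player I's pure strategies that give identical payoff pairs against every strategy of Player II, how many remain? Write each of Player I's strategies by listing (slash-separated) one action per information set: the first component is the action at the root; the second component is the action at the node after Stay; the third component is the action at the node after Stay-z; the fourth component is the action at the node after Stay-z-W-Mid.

Player I has 36 pure strategies: Out/z/W/D, Out/z/W/C, Out/z/U/D, Out/z/U/C, Out/w/W/D, Out/w/W/C, Out/w/U/D, Out/w/U/C, Out/y/W/D, Out/y/W/C, Out/y/U/D, Out/y/U/C, In/z/W/D, In/z/W/C, In/z/U/D, In/z/U/C, In/w/W/D, In/w/W/C, In/w/U/D, In/w/U/C, In/y/W/D, In/y/W/C, In/y/U/D, In/y/U/C, Stay/z/W/D, Stay/z/W/C, Stay/z/U/D, Stay/z/U/C, Stay/w/W/D, Stay/w/W/C, Stay/w/U/D, Stay/w/U/C, Stay/y/W/D, Stay/y/W/C, Stay/y/U/D, Stay/y/U/C. Columns: Mid, Hi.
{Out/z/W/D, Out/z/W/C, Out/z/U/D, Out/z/U/C, Out/w/W/D, Out/w/W/C, Out/w/U/D, Out/w/U/C, Out/y/W/D, Out/y/W/C, Out/y/U/D, Out/y/U/C} → row (3,4) (5,1)
{In/z/W/D, In/z/W/C, In/z/U/D, In/z/U/C, In/w/W/D, In/w/W/C, In/w/U/D, In/w/U/C, In/y/W/D, In/y/W/C, In/y/U/D, In/y/U/C} → row (8,9) (8,9)
{Stay/z/W/D} → row (9,4) (7,4)
{Stay/z/W/C} → row (1,9) (7,4)
{Stay/z/U/D, Stay/z/U/C} → row (3,7) (3,7)
{Stay/w/W/D, Stay/w/W/C, Stay/w/U/D, Stay/w/U/C} → row (6,2) (6,2)
{Stay/y/W/D, Stay/y/W/C, Stay/y/U/D, Stay/y/U/C} → row (0,7) (0,7)
That's 7 distinct rows out of 36 strategies.

7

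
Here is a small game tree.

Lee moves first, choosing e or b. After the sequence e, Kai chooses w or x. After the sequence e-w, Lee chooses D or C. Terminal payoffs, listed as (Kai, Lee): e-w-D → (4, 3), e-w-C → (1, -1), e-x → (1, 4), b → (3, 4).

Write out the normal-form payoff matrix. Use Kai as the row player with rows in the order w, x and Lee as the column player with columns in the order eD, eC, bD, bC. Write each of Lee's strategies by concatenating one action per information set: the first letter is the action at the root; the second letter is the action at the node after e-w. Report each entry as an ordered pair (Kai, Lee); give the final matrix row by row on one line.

Row w: eD→(4,3), eC→(1,-1), bD→(3,4), bC→(3,4)
Row x: eD→(1,4), eC→(1,4), bD→(3,4), bC→(3,4)

w: (4,3) (1,-1) (3,4) (3,4) | x: (1,4) (1,4) (3,4) (3,4)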